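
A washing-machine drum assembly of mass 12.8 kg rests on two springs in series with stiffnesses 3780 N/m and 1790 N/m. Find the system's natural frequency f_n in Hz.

1.55 Hz

Series springs: 1/k_eq = 1/3780 + 1/1790 = 0.0008232, so k_eq = 1215 N/m.
ω_n = √(k_eq/m) = √(1215/12.8) = √94.90 = 9.742 rad/s.
f_n = ω_n/(2π) = 9.742/6.283 = 1.550 Hz.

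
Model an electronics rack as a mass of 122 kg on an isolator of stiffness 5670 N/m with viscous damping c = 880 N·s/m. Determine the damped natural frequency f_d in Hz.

0.921 Hz

ω_n = √(k/m) = √(5670/122) = 6.817 rad/s.
Critical damping c_c = 2√(k·m) = 2√(5670 × 122) = 1663 N·s/m, so ζ = c/c_c = 880/1663 = 0.5290.
ω_d = ω_n√(1 − ζ²) = 6.817 × √(1 − 0.280) = 5.785 rad/s.
f_d = ω_d/(2π) = 0.9207 Hz.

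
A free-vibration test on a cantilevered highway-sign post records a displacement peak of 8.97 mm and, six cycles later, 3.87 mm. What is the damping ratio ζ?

Logarithmic decrement δ = (1/n)·ln(x₀/x_n) = (1/6)·ln(8.97/3.87) = (1/6)·ln(2.318) = 0.1401.
ζ = δ/√(4π² + δ²) = 0.1401/√(39.48 + 0.0196) = 0.1401/6.285 = 0.02229.

0.0223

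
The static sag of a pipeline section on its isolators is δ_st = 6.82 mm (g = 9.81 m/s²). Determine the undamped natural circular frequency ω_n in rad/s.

37.9 rad/s

ω_n = √(g/δ_st) = √(9.81/0.00682) = √1438 = 37.93 rad/s.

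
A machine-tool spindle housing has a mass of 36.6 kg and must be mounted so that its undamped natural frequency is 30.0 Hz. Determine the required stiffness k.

ω_n = 2πf_n = 2π × 30.0 = 188.5 rad/s.
k = m·ω_n² = 36.6 × 188.5² = 36.6 × 35530 = 1300000 N/m.

1300000 N/m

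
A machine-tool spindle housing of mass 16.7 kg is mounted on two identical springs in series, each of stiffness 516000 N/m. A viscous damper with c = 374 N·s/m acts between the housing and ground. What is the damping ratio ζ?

Series springs: 1/k_eq = 2/516000, so k_eq = 516000/2 = 258000 N/m.
ω_n = √(k_eq/m) = √(258000/16.7) = 124.3 rad/s.
Critical damping c_c = 2√(k_eq·m) = 2√(258000 × 16.7) = 4151 N·s/m, so ζ = c/c_c = 374/4151 = 0.09009.

0.0901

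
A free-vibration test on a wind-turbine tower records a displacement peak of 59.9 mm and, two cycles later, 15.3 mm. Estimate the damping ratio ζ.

0.108

Logarithmic decrement δ = (1/n)·ln(x₀/x_n) = (1/2)·ln(59.9/15.3) = (1/2)·ln(3.915) = 0.6824.
ζ = δ/√(4π² + δ²) = 0.6824/√(39.48 + 0.466) = 0.6824/6.320 = 0.1080.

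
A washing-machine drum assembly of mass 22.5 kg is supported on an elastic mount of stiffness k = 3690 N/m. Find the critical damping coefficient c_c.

576 N·s/m

c_c = 2√(k·m) = 2√(3690 × 22.5) = 2 × 288.1 = 576.3 N·s/m.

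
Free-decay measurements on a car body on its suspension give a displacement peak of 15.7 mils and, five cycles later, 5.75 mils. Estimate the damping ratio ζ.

0.0320

Logarithmic decrement δ = (1/n)·ln(x₀/x_n) = (1/5)·ln(15.7/5.75) = (1/5)·ln(2.730) = 0.2009.
ζ = δ/√(4π² + δ²) = 0.2009/√(39.48 + 0.0404) = 0.2009/6.286 = 0.03196.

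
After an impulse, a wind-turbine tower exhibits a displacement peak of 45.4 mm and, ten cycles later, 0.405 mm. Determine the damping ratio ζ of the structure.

0.0749

Logarithmic decrement δ = (1/n)·ln(x₀/x_n) = (1/10)·ln(45.4/0.405) = (1/10)·ln(112.1) = 0.4719.
ζ = δ/√(4π² + δ²) = 0.4719/√(39.48 + 0.223) = 0.4719/6.301 = 0.07490.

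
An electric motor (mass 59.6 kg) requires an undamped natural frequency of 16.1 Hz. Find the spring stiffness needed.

610000 N/m

ω_n = 2πf_n = 2π × 16.1 = 101.2 rad/s.
k = m·ω_n² = 59.6 × 101.2² = 59.6 × 10230 = 609900 N/m.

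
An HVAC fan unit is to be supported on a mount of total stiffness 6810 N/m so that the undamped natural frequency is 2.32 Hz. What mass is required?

32.0 kg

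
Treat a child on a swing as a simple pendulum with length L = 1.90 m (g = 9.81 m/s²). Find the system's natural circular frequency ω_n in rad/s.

For a simple pendulum ω_n = √(g/L) = √(9.81/1.90) = √5.163 = 2.272 rad/s.

2.27 rad/s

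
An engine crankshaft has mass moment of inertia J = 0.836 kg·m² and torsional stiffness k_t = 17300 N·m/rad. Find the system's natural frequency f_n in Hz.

ω_n = √(k_t/J) = √(17300/0.836) = √20690 = 143.9 rad/s.
f_n = ω_n/(2π) = 143.9/6.283 = 22.89 Hz.

22.9 Hz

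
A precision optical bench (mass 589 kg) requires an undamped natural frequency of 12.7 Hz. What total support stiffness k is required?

3750000 N/m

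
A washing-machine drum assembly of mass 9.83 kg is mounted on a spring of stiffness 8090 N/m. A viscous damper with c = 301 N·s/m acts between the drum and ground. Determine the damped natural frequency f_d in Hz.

3.86 Hz

ω_n = √(k/m) = √(8090/9.83) = 28.69 rad/s.
Critical damping c_c = 2√(k·m) = 2√(8090 × 9.83) = 564.0 N·s/m, so ζ = c/c_c = 301/564.0 = 0.5337.
ω_d = ω_n√(1 − ζ²) = 28.69 × √(1 − 0.285) = 24.26 rad/s.
f_d = ω_d/(2π) = 3.861 Hz.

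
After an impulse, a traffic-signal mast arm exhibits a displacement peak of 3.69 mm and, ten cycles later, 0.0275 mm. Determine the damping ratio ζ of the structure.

0.0777

Logarithmic decrement δ = (1/n)·ln(x₀/x_n) = (1/10)·ln(3.69/0.0275) = (1/10)·ln(134.2) = 0.4899.
ζ = δ/√(4π² + δ²) = 0.4899/√(39.48 + 0.240) = 0.4899/6.302 = 0.07774.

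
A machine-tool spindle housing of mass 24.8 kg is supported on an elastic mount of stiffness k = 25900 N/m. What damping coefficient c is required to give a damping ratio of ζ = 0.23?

c_c = 2√(k·m) = 2√(25900 × 24.8) = 1603 N·s/m.
c = ζ·c_c = 0.23 × 1603 = 368.7 N·s/m.

369 N·s/m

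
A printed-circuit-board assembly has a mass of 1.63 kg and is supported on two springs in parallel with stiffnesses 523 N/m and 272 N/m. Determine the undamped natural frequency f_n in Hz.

Parallel springs add: k_eq = 523 + 272 = 795.0 N/m.
ω_n = √(k_eq/m) = √(795.0/1.63) = √487.7 = 22.08 rad/s.
f_n = ω_n/(2π) = 22.08/6.283 = 3.515 Hz.

3.51 Hz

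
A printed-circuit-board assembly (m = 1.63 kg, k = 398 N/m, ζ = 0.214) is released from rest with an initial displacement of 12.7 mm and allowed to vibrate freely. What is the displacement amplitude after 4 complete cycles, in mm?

Logarithmic decrement δ = 2πζ/√(1 − ζ²) = 2π × 0.2140/√(1 − 0.0458) = 1.376.
After n cycles, x_n/x₀ = e^(−nδ), so x_4 = 12.7 × e^(−4 × 1.376) = 12.7 × 0.004062 = 0.05159 mm.

0.0516 mm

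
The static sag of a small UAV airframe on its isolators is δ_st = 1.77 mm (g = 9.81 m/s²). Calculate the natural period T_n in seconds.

0.0844 s

ω_n = √(g/δ_st) = √(9.81/0.00177) = √5542 = 74.45 rad/s.
T_n = 2π/ω_n = 6.283/74.45 = 0.08440 s.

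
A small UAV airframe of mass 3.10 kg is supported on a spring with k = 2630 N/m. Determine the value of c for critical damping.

c_c = 2√(k·m) = 2√(2630 × 3.10) = 2 × 90.29 = 180.6 N·s/m.

181 N·s/m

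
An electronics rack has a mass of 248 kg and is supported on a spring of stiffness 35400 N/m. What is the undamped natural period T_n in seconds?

ω_n = √(k/m) = √(35400/248) = √142.7 = 11.95 rad/s.
T_n = 2π/ω_n = 6.283/11.95 = 0.5259 s.

0.526 s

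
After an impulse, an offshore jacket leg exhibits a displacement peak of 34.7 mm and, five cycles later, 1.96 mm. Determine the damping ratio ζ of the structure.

0.0911

Logarithmic decrement δ = (1/n)·ln(x₀/x_n) = (1/5)·ln(34.7/1.96) = (1/5)·ln(17.70) = 0.5748.
ζ = δ/√(4π² + δ²) = 0.5748/√(39.48 + 0.330) = 0.5748/6.309 = 0.09110.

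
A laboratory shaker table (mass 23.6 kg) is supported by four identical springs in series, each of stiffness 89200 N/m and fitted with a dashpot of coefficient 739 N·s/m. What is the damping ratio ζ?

0.509

Series springs: 1/k_eq = 4/89200, so k_eq = 89200/4 = 22300 N/m.
ω_n = √(k_eq/m) = √(22300/23.6) = 30.74 rad/s.
Critical damping c_c = 2√(k_eq·m) = 2√(22300 × 23.6) = 1451 N·s/m, so ζ = c/c_c = 739/1451 = 0.5093.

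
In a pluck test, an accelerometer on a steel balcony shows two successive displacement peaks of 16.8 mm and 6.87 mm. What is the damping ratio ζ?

Logarithmic decrement δ = (1/n)·ln(x₀/x_n) = (1/1)·ln(16.8/6.87) = (1/1)·ln(2.445) = 0.8942.
ζ = δ/√(4π² + δ²) = 0.8942/√(39.48 + 0.800) = 0.8942/6.346 = 0.1409.

0.141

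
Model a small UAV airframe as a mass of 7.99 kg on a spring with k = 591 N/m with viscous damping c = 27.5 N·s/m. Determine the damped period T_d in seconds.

0.746 s

ω_n = √(k/m) = √(591.0/7.99) = 8.600 rad/s.
Critical damping c_c = 2√(k·m) = 2√(591.0 × 7.99) = 137.4 N·s/m, so ζ = c/c_c = 27.5/137.4 = 0.2001.
ω_d = ω_n√(1 − ζ²) = 8.600 × √(1 − 0.0400) = 8.427 rad/s.
T_d = 2π/ω_d = 0.7456 s.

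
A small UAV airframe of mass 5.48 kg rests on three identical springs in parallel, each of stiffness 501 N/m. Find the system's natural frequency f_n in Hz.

2.64 Hz

Parallel springs add: k_eq = 3 × 501 = 1503 N/m.
ω_n = √(k_eq/m) = √(1503/5.48) = √274.3 = 16.56 rad/s.
f_n = ω_n/(2π) = 16.56/6.283 = 2.636 Hz.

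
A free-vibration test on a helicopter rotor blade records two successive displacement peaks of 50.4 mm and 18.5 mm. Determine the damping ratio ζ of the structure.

0.158

Logarithmic decrement δ = (1/n)·ln(x₀/x_n) = (1/1)·ln(50.4/18.5) = (1/1)·ln(2.724) = 1.002.
ζ = δ/√(4π² + δ²) = 1.002/√(39.48 + 1.00) = 1.002/6.363 = 0.1575.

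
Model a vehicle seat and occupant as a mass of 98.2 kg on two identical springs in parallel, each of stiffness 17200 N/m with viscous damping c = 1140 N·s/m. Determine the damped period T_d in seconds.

Parallel springs add: k_eq = 2 × 17200 = 34400 N/m.
ω_n = √(k_eq/m) = √(34400/98.2) = 18.72 rad/s.
Critical damping c_c = 2√(k_eq·m) = 2√(34400 × 98.2) = 3676 N·s/m, so ζ = c/c_c = 1140/3676 = 0.3101.
ω_d = ω_n√(1 − ζ²) = 18.72 × √(1 − 0.0962) = 17.79 rad/s.
T_d = 2π/ω_d = 0.3531 s.

0.353 s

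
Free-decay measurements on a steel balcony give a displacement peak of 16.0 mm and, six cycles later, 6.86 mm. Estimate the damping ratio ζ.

Logarithmic decrement δ = (1/n)·ln(x₀/x_n) = (1/6)·ln(16.0/6.86) = (1/6)·ln(2.332) = 0.1411.
ζ = δ/√(4π² + δ²) = 0.1411/√(39.48 + 0.0199) = 0.1411/6.285 = 0.02246.

0.0225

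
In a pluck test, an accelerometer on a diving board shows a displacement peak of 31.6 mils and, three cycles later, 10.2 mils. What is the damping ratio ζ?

0.0599

Logarithmic decrement δ = (1/n)·ln(x₀/x_n) = (1/3)·ln(31.6/10.2) = (1/3)·ln(3.098) = 0.3769.
ζ = δ/√(4π² + δ²) = 0.3769/√(39.48 + 0.142) = 0.3769/6.294 = 0.05988.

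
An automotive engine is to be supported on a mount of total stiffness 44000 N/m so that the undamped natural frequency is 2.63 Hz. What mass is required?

ω_n = 2πf_n = 2π × 2.63 = 16.52 rad/s.
m = k/ω_n² = 44000/16.52² = 44000/273.1 = 161.1 kg.

161 kg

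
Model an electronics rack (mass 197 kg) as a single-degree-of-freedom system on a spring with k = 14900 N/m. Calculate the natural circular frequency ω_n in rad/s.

ω_n = √(k/m) = √(14900/197) = √75.63 = 8.697 rad/s.

8.70 rad/s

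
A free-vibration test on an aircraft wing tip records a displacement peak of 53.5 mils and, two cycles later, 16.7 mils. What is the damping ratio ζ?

Logarithmic decrement δ = (1/n)·ln(x₀/x_n) = (1/2)·ln(53.5/16.7) = (1/2)·ln(3.204) = 0.5821.
ζ = δ/√(4π² + δ²) = 0.5821/√(39.48 + 0.339) = 0.5821/6.310 = 0.09225.

0.0923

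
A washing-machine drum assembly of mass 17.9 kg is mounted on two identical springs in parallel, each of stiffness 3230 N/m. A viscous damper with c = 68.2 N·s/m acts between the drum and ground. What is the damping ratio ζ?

Parallel springs add: k_eq = 2 × 3230 = 6460 N/m.
ω_n = √(k_eq/m) = √(6460/17.9) = 19.00 rad/s.
Critical damping c_c = 2√(k_eq·m) = 2√(6460 × 17.9) = 680.1 N·s/m, so ζ = c/c_c = 68.2/680.1 = 0.1003.

0.100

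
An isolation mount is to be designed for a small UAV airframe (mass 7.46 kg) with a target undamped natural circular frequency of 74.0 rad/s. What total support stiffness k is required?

k = m·ω_n² = 7.46 × 74.00² = 7.46 × 5476 = 40850 N/m.

40900 N/m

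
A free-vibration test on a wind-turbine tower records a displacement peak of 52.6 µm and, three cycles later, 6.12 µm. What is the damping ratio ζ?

Logarithmic decrement δ = (1/n)·ln(x₀/x_n) = (1/3)·ln(52.6/6.12) = (1/3)·ln(8.595) = 0.7171.
ζ = δ/√(4π² + δ²) = 0.7171/√(39.48 + 0.514) = 0.7171/6.324 = 0.1134.

0.113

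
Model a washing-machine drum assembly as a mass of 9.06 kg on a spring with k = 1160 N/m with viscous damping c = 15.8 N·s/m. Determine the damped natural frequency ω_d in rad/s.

ω_n = √(k/m) = √(1160/9.06) = 11.32 rad/s.
Critical damping c_c = 2√(k·m) = 2√(1160 × 9.06) = 205.0 N·s/m, so ζ = c/c_c = 15.8/205.0 = 0.07706.
ω_d = ω_n√(1 − ζ²) = 11.32 × √(1 − 0.00594) = 11.28 rad/s.

11.3 rad/s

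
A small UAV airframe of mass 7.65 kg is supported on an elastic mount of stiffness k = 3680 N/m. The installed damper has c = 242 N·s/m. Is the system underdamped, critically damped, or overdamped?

c_c = 2√(k·m) = 335.6 N·s/m; ζ = c/c_c = 242/335.6 = 0.721.
Since ζ < 1 the system is underdamped.

underdamped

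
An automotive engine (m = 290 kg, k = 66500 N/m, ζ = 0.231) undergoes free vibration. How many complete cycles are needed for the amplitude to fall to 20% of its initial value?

2 cycles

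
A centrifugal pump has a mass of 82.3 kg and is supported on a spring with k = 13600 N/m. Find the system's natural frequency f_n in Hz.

ω_n = √(k/m) = √(13600/82.3) = √165.2 = 12.85 rad/s.
f_n = ω_n/(2π) = 12.85/6.283 = 2.046 Hz.

2.05 Hz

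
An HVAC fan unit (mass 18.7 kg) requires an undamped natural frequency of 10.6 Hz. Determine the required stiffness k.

82900 N/m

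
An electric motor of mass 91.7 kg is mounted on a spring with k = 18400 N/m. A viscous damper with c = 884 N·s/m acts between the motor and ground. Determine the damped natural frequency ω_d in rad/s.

ω_n = √(k/m) = √(18400/91.7) = 14.17 rad/s.
Critical damping c_c = 2√(k·m) = 2√(18400 × 91.7) = 2598 N·s/m, so ζ = c/c_c = 884/2598 = 0.3403.
ω_d = ω_n√(1 − ζ²) = 14.17 × √(1 − 0.116) = 13.32 rad/s.

13.3 rad/s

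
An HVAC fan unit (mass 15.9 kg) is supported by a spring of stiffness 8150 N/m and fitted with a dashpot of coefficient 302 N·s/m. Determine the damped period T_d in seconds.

ω_n = √(k/m) = √(8150/15.9) = 22.64 rad/s.
Critical damping c_c = 2√(k·m) = 2√(8150 × 15.9) = 720.0 N·s/m, so ζ = c/c_c = 302/720.0 = 0.4195.
ω_d = ω_n√(1 − ζ²) = 22.64 × √(1 − 0.176) = 20.55 rad/s.
T_d = 2π/ω_d = 0.3057 s.

0.306 s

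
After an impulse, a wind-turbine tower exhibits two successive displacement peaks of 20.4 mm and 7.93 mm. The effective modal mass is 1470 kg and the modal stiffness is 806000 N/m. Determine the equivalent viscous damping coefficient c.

Logarithmic decrement δ = (1/n)·ln(x₀/x_n) = (1/1)·ln(20.4/7.93) = (1/1)·ln(2.573) = 0.9449.
ζ = δ/√(4π² + δ²) = 0.9449/√(39.48 + 0.893) = 0.9449/6.354 = 0.1487.
c = ζ · 2√(km) = 0.1487 × 2√(806000 × 1470) = 0.1487 × 68840 = 10240 N·s/m.

10200 N·s/m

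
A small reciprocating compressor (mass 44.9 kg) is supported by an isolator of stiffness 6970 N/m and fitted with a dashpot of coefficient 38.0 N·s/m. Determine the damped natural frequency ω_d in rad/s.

ω_n = √(k/m) = √(6970/44.9) = 12.46 rad/s.
Critical damping c_c = 2√(k·m) = 2√(6970 × 44.9) = 1119 N·s/m, so ζ = c/c_c = 38.0/1119 = 0.03396.
ω_d = ω_n√(1 − ζ²) = 12.46 × √(1 − 0.00115) = 12.45 rad/s.

12.5 rad/s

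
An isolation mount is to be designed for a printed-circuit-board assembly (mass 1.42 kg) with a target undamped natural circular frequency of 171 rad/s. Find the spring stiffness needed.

k = m·ω_n² = 1.42 × 171.0² = 1.42 × 29240 = 41520 N/m.

41500 N/m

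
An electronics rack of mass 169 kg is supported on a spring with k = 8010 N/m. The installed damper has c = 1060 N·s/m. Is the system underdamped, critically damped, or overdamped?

c_c = 2√(k·m) = 2327 N·s/m; ζ = c/c_c = 1060/2327 = 0.456.
Since ζ < 1 the system is underdamped.

underdamped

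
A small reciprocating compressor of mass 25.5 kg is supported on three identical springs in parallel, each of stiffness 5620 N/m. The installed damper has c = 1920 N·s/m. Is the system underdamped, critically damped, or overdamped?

overdamped

Parallel springs add: k_eq = 3 × 5620 = 16860 N/m.
c_c = 2√(k_eq·m) = 1311 N·s/m; ζ = c/c_c = 1920/1311 = 1.46.
Since ζ > 1 the system is overdamped.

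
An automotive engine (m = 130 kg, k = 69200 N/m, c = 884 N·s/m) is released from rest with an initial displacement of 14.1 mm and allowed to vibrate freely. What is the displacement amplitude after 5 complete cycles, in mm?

0.131 mm

ζ = c/(2√(km)) = 884/(2√(69200 × 130)) = 884/5999 = 0.1474.
Logarithmic decrement δ = 2πζ/√(1 − ζ²) = 2π × 0.1474/√(1 − 0.0217) = 0.9361.
After n cycles, x_n/x₀ = e^(−nδ), so x_5 = 14.1 × e^(−5 × 0.9361) = 14.1 × 0.009272 = 0.1307 mm.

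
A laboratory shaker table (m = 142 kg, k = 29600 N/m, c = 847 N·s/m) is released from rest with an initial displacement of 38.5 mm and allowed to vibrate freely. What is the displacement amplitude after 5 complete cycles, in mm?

0.0507 mm

ζ = c/(2√(km)) = 847/(2√(29600 × 142)) = 847/4100 = 0.2066.
Logarithmic decrement δ = 2πζ/√(1 − ζ²) = 2π × 0.2066/√(1 − 0.0427) = 1.327.
After n cycles, x_n/x₀ = e^(−nδ), so x_5 = 38.5 × e^(−5 × 1.327) = 38.5 × 0.001317 = 0.05070 mm.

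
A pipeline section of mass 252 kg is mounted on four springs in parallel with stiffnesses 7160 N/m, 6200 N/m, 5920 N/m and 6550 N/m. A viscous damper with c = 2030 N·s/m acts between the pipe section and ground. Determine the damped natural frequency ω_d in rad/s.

Parallel springs add: k_eq = 7160 + 6200 + 5920 + 6550 = 25830 N/m.
ω_n = √(k_eq/m) = √(25830/252) = 10.12 rad/s.
Critical damping c_c = 2√(k_eq·m) = 2√(25830 × 252) = 5103 N·s/m, so ζ = c/c_c = 2030/5103 = 0.3978.
ω_d = ω_n√(1 − ζ²) = 10.12 × √(1 − 0.158) = 9.289 rad/s.

9.29 rad/s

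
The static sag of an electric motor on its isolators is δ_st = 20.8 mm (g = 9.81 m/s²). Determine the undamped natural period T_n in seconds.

0.289 s

ω_n = √(g/δ_st) = √(9.81/0.0208) = √471.6 = 21.72 rad/s.
T_n = 2π/ω_n = 6.283/21.72 = 0.2893 s.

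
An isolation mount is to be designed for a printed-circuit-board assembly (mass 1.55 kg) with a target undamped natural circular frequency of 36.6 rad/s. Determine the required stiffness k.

2080 N/m

k = m·ω_n² = 1.55 × 36.60² = 1.55 × 1340 = 2076 N/m.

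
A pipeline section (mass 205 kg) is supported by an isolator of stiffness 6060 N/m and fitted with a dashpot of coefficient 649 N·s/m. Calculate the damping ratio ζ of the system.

0.291

ω_n = √(k/m) = √(6060/205) = 5.437 rad/s.
Critical damping c_c = 2√(k·m) = 2√(6060 × 205) = 2229 N·s/m, so ζ = c/c_c = 649/2229 = 0.2911.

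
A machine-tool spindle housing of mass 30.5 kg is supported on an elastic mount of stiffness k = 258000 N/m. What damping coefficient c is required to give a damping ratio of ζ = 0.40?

2240 N·s/m

c_c = 2√(k·m) = 2√(258000 × 30.5) = 5610 N·s/m.
c = ζ·c_c = 0.40 × 5610 = 2244 N·s/m.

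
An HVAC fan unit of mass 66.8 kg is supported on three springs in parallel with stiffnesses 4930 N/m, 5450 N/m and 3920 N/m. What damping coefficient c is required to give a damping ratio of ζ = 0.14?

274 N·s/m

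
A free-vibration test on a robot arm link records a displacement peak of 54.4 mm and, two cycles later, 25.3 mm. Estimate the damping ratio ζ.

Logarithmic decrement δ = (1/n)·ln(x₀/x_n) = (1/2)·ln(54.4/25.3) = (1/2)·ln(2.150) = 0.3828.
ζ = δ/√(4π² + δ²) = 0.3828/√(39.48 + 0.147) = 0.3828/6.295 = 0.06081.

0.0608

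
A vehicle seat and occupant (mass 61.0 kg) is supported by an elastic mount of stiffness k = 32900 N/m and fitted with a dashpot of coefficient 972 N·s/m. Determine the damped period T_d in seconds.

ω_n = √(k/m) = √(32900/61.0) = 23.22 rad/s.
Critical damping c_c = 2√(k·m) = 2√(32900 × 61.0) = 2833 N·s/m, so ζ = c/c_c = 972/2833 = 0.3431.
ω_d = ω_n√(1 − ζ²) = 23.22 × √(1 − 0.118) = 21.81 rad/s.
T_d = 2π/ω_d = 0.2880 s.

0.288 s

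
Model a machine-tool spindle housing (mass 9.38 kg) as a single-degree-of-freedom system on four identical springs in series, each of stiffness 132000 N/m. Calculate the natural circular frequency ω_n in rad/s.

Series springs: 1/k_eq = 4/132000, so k_eq = 132000/4 = 33000 N/m.
ω_n = √(k_eq/m) = √(33000/9.38) = √3518 = 59.31 rad/s.

59.3 rad/s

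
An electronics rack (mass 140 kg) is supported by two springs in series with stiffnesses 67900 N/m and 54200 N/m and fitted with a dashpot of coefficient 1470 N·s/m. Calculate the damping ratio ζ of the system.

Series springs: 1/k_eq = 1/67900 + 1/54200 = 3.318×10^-5, so k_eq = 30140 N/m.
ω_n = √(k_eq/m) = √(30140/140) = 14.67 rad/s.
Critical damping c_c = 2√(k_eq·m) = 2√(30140 × 140) = 4108 N·s/m, so ζ = c/c_c = 1470/4108 = 0.3578.

0.358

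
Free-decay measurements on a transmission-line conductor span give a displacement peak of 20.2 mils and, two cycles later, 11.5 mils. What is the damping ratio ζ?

Logarithmic decrement δ = (1/n)·ln(x₀/x_n) = (1/2)·ln(20.2/11.5) = (1/2)·ln(1.757) = 0.2817.
ζ = δ/√(4π² + δ²) = 0.2817/√(39.48 + 0.0793) = 0.2817/6.289 = 0.04478.

0.0448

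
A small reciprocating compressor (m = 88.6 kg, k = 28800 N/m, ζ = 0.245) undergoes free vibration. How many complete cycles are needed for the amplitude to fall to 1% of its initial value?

3 cycles

Logarithmic decrement δ = 2πζ/√(1 − ζ²) = 2π × 0.2450/√(1 − 0.0600) = 1.588.
x_n/x₀ = e^(−nδ) ≤ 0.01; take ln: n ≥ ln(1/0.01)/δ = 4.605/1.588 = 2.900.
So 3 complete cycles are required.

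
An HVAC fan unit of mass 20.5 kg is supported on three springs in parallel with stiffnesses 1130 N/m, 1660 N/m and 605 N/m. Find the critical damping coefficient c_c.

528 N·s/m

Parallel springs add: k_eq = 1130 + 1660 + 605 = 3395 N/m.
c_c = 2√(k_eq·m) = 2√(3395 × 20.5) = 2 × 263.8 = 527.6 N·s/m.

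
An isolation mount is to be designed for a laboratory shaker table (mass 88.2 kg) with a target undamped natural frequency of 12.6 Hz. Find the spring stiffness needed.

553000 N/m

ω_n = 2πf_n = 2π × 12.6 = 79.17 rad/s.
k = m·ω_n² = 88.2 × 79.17² = 88.2 × 6268 = 552800 N/m.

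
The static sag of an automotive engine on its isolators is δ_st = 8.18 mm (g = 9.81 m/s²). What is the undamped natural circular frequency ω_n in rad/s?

34.6 rad/s

ω_n = √(g/δ_st) = √(9.81/0.00818) = √1199 = 34.63 rad/s.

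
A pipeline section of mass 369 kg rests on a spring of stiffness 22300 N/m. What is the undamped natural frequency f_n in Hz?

ω_n = √(k/m) = √(22300/369) = √60.43 = 7.774 rad/s.
f_n = ω_n/(2π) = 7.774/6.283 = 1.237 Hz.

1.24 Hz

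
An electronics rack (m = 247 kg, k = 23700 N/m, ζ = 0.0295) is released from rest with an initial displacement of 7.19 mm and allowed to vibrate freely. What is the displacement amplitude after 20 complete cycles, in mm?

Logarithmic decrement δ = 2πζ/√(1 − ζ²) = 2π × 0.02950/√(1 − 0.000870) = 0.1854.
After n cycles, x_n/x₀ = e^(−nδ), so x_20 = 7.19 × e^(−20 × 0.1854) = 7.19 × 0.02451 = 0.1762 mm.

0.176 mm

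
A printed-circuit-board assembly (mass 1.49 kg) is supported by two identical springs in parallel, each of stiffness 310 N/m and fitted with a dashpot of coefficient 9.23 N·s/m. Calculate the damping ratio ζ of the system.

Parallel springs add: k_eq = 2 × 310 = 620.0 N/m.
ω_n = √(k_eq/m) = √(620.0/1.49) = 20.40 rad/s.
Critical damping c_c = 2√(k_eq·m) = 2√(620.0 × 1.49) = 60.79 N·s/m, so ζ = c/c_c = 9.23/60.79 = 0.1518.

0.152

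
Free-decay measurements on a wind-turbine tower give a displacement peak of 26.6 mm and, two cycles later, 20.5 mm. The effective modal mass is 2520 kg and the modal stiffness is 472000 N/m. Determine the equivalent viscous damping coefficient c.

Logarithmic decrement δ = (1/n)·ln(x₀/x_n) = (1/2)·ln(26.6/20.5) = (1/2)·ln(1.298) = 0.1302.
ζ = δ/√(4π² + δ²) = 0.1302/√(39.48 + 0.0170) = 0.1302/6.285 = 0.02072.
c = ζ · 2√(km) = 0.02072 × 2√(472000 × 2520) = 0.02072 × 68980 = 1429 N·s/m.

1430 N·s/m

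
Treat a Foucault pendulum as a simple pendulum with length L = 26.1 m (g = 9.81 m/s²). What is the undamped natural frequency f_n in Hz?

For a simple pendulum ω_n = √(g/L) = √(9.81/26.1) = √0.3759 = 0.6131 rad/s.
f_n = ω_n/(2π) = 0.6131/6.283 = 0.09757 Hz.

0.0976 Hz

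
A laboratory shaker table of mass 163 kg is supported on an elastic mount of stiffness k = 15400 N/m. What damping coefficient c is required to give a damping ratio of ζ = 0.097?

307 N·s/m

c_c = 2√(k·m) = 2√(15400 × 163) = 3169 N·s/m.
c = ζ·c_c = 0.097 × 3169 = 307.4 N·s/m.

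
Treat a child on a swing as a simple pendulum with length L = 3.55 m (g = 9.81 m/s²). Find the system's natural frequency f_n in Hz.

For a simple pendulum ω_n = √(g/L) = √(9.81/3.55) = √2.763 = 1.662 rad/s.
f_n = ω_n/(2π) = 1.662/6.283 = 0.2646 Hz.

0.265 Hz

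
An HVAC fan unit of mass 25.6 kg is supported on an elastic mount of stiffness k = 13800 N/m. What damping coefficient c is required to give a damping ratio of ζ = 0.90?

1070 N·s/m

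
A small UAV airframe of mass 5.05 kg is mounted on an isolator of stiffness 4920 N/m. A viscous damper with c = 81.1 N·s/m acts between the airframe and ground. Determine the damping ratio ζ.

ω_n = √(k/m) = √(4920/5.05) = 31.21 rad/s.
Critical damping c_c = 2√(k·m) = 2√(4920 × 5.05) = 315.3 N·s/m, so ζ = c/c_c = 81.1/315.3 = 0.2573.

0.257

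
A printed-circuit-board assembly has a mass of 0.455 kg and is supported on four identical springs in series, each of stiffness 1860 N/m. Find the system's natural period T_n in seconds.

0.197 s

Series springs: 1/k_eq = 4/1860, so k_eq = 1860/4 = 465.0 N/m.
ω_n = √(k_eq/m) = √(465.0/0.455) = √1022 = 31.97 rad/s.
T_n = 2π/ω_n = 6.283/31.97 = 0.1965 s.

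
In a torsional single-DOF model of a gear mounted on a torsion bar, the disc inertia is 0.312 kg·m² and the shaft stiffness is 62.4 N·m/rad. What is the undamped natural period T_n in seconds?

0.444 s

ω_n = √(k_t/J) = √(62.4/0.312) = √200.0 = 14.14 rad/s.
T_n = 2π/ω_n = 6.283/14.14 = 0.4443 s.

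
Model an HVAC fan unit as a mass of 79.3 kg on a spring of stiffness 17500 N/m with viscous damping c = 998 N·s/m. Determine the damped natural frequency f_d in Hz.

ω_n = √(k/m) = √(17500/79.3) = 14.86 rad/s.
Critical damping c_c = 2√(k·m) = 2√(17500 × 79.3) = 2356 N·s/m, so ζ = c/c_c = 998/2356 = 0.4236.
ω_d = ω_n√(1 − ζ²) = 14.86 × √(1 − 0.179) = 13.46 rad/s.
f_d = ω_d/(2π) = 2.142 Hz.

2.14 Hz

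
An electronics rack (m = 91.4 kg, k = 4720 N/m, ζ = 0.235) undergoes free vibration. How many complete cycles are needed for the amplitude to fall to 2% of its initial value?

3 cycles

Logarithmic decrement δ = 2πζ/√(1 − ζ²) = 2π × 0.2350/√(1 − 0.0552) = 1.519.
x_n/x₀ = e^(−nδ) ≤ 0.02; take ln: n ≥ ln(1/0.02)/δ = 3.912/1.519 = 2.575.
So 3 complete cycles are required.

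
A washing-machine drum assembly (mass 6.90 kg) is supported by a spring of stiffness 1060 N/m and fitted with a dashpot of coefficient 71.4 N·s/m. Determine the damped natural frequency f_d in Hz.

1.79 Hz

ω_n = √(k/m) = √(1060/6.90) = 12.39 rad/s.
Critical damping c_c = 2√(k·m) = 2√(1060 × 6.90) = 171.0 N·s/m, so ζ = c/c_c = 71.4/171.0 = 0.4174.
ω_d = ω_n√(1 − ζ²) = 12.39 × √(1 − 0.174) = 11.26 rad/s.
f_d = ω_d/(2π) = 1.793 Hz.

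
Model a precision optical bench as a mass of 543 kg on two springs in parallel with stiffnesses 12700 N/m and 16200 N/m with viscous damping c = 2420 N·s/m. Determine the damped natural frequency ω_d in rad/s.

Parallel springs add: k_eq = 12700 + 16200 = 28900 N/m.
ω_n = √(k_eq/m) = √(28900/543) = 7.295 rad/s.
Critical damping c_c = 2√(k_eq·m) = 2√(28900 × 543) = 7923 N·s/m, so ζ = c/c_c = 2420/7923 = 0.3054.
ω_d = ω_n√(1 − ζ²) = 7.295 × √(1 − 0.0933) = 6.947 rad/s.

6.95 rad/s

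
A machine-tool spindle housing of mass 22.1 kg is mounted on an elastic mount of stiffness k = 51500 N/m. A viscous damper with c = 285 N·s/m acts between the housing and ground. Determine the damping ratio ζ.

0.134

ω_n = √(k/m) = √(51500/22.1) = 48.27 rad/s.
Critical damping c_c = 2√(k·m) = 2√(51500 × 22.1) = 2134 N·s/m, so ζ = c/c_c = 285/2134 = 0.1336.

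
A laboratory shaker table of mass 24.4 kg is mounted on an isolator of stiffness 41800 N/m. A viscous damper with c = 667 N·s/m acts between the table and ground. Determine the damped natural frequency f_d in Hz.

6.22 Hz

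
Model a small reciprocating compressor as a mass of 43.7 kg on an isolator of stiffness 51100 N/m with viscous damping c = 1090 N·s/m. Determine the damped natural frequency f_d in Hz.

ω_n = √(k/m) = √(51100/43.7) = 34.20 rad/s.
Critical damping c_c = 2√(k·m) = 2√(51100 × 43.7) = 2989 N·s/m, so ζ = c/c_c = 1090/2989 = 0.3647.
ω_d = ω_n√(1 − ζ²) = 34.20 × √(1 − 0.133) = 31.84 rad/s.
f_d = ω_d/(2π) = 5.068 Hz.

5.07 Hz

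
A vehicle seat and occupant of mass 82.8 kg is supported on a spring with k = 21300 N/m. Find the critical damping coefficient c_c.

c_c = 2√(k·m) = 2√(21300 × 82.8) = 2 × 1328 = 2656 N·s/m.

2660 N·s/m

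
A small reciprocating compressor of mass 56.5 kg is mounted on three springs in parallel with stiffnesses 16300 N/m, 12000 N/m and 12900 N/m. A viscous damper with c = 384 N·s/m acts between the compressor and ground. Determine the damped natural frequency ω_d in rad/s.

26.8 rad/s

Parallel springs add: k_eq = 16300 + 12000 + 12900 = 41200 N/m.
ω_n = √(k_eq/m) = √(41200/56.5) = 27.00 rad/s.
Critical damping c_c = 2√(k_eq·m) = 2√(41200 × 56.5) = 3051 N·s/m, so ζ = c/c_c = 384/3051 = 0.1258.
ω_d = ω_n√(1 − ζ²) = 27.00 × √(1 − 0.0158) = 26.79 rad/s.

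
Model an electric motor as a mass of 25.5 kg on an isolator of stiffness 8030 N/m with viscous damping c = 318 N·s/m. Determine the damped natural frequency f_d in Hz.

ω_n = √(k/m) = √(8030/25.5) = 17.75 rad/s.
Critical damping c_c = 2√(k·m) = 2√(8030 × 25.5) = 905.0 N·s/m, so ζ = c/c_c = 318/905.0 = 0.3514.
ω_d = ω_n√(1 − ζ²) = 17.75 × √(1 − 0.123) = 16.61 rad/s.
f_d = ω_d/(2π) = 2.644 Hz.

2.64 Hz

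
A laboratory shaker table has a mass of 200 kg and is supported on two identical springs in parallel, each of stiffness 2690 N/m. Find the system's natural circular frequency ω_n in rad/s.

Parallel springs add: k_eq = 2 × 2690 = 5380 N/m.
ω_n = √(k_eq/m) = √(5380/200) = √26.90 = 5.187 rad/s.

5.19 rad/s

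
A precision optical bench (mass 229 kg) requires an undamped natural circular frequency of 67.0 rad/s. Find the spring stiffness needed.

k = m·ω_n² = 229 × 67.00² = 229 × 4489 = 1028000 N/m.

1030000 N/m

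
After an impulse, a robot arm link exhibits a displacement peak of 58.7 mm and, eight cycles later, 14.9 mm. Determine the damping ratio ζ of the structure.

0.0273

Logarithmic decrement δ = (1/n)·ln(x₀/x_n) = (1/8)·ln(58.7/14.9) = (1/8)·ln(3.940) = 0.1714.
ζ = δ/√(4π² + δ²) = 0.1714/√(39.48 + 0.0294) = 0.1714/6.286 = 0.02727.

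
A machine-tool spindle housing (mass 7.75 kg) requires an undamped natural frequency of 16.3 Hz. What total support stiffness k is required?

81300 N/m

ω_n = 2πf_n = 2π × 16.3 = 102.4 rad/s.
k = m·ω_n² = 7.75 × 102.4² = 7.75 × 10490 = 81290 N/m.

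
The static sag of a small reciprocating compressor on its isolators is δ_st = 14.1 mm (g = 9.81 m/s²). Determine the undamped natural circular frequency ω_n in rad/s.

ω_n = √(g/δ_st) = √(9.81/0.0141) = √695.7 = 26.38 rad/s.

26.4 rad/s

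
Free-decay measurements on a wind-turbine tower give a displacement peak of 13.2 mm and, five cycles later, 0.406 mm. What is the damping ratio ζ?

0.110

Logarithmic decrement δ = (1/n)·ln(x₀/x_n) = (1/5)·ln(13.2/0.406) = (1/5)·ln(32.51) = 0.6963.
ζ = δ/√(4π² + δ²) = 0.6963/√(39.48 + 0.485) = 0.6963/6.322 = 0.1101.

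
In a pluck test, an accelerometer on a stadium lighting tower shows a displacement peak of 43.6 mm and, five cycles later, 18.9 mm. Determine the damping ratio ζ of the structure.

Logarithmic decrement δ = (1/n)·ln(x₀/x_n) = (1/5)·ln(43.6/18.9) = (1/5)·ln(2.307) = 0.1672.
ζ = δ/√(4π² + δ²) = 0.1672/√(39.48 + 0.0279) = 0.1672/6.285 = 0.02660.

0.0266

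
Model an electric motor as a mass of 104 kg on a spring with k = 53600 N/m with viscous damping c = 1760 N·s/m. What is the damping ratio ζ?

0.373

ω_n = √(k/m) = √(53600/104) = 22.70 rad/s.
Critical damping c_c = 2√(k·m) = 2√(53600 × 104) = 4722 N·s/m, so ζ = c/c_c = 1760/4722 = 0.3727.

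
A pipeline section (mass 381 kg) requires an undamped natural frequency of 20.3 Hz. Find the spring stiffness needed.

6200000 N/m

ω_n = 2πf_n = 2π × 20.3 = 127.5 rad/s.
k = m·ω_n² = 381 × 127.5² = 381 × 16270 = 6198000 N/m.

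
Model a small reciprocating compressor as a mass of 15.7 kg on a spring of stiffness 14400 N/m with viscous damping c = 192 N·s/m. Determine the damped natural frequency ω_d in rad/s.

29.7 rad/s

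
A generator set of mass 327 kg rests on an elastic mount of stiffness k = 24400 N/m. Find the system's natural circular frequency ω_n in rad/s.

8.64 rad/s

ω_n = √(k/m) = √(24400/327) = √74.62 = 8.638 rad/s.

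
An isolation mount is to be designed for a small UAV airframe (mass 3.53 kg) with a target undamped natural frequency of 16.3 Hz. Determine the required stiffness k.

ω_n = 2πf_n = 2π × 16.3 = 102.4 rad/s.
k = m·ω_n² = 3.53 × 102.4² = 3.53 × 10490 = 37030 N/m.

37000 N/m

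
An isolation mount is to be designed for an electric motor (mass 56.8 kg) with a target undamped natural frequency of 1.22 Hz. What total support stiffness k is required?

3340 N/m

ω_n = 2πf_n = 2π × 1.22 = 7.665 rad/s.
k = m·ω_n² = 56.8 × 7.665² = 56.8 × 58.76 = 3338 N/m.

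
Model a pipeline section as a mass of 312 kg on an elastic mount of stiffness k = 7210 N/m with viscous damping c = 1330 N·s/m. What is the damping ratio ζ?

0.443

ω_n = √(k/m) = √(7210/312) = 4.807 rad/s.
Critical damping c_c = 2√(k·m) = 2√(7210 × 312) = 3000 N·s/m, so ζ = c/c_c = 1330/3000 = 0.4434.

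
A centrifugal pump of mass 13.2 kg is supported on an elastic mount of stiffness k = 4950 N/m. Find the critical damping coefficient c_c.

511 N·s/m

c_c = 2√(k·m) = 2√(4950 × 13.2) = 2 × 255.6 = 511.2 N·s/m.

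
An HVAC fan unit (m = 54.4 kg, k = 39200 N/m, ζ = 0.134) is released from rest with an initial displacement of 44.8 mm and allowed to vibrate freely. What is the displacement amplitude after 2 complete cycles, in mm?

Logarithmic decrement δ = 2πζ/√(1 − ζ²) = 2π × 0.1340/√(1 − 0.0180) = 0.8496.
After n cycles, x_n/x₀ = e^(−nδ), so x_2 = 44.8 × e^(−2 × 0.8496) = 44.8 × 0.1828 = 8.191 mm.

8.19 mm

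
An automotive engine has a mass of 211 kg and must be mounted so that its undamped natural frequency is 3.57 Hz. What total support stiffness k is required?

ω_n = 2πf_n = 2π × 3.57 = 22.43 rad/s.
k = m·ω_n² = 211 × 22.43² = 211 × 503.1 = 106200 N/m.

106000 N/m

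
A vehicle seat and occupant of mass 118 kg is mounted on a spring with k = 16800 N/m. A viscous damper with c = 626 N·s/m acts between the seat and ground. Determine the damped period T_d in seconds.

ω_n = √(k/m) = √(16800/118) = 11.93 rad/s.
Critical damping c_c = 2√(k·m) = 2√(16800 × 118) = 2816 N·s/m, so ζ = c/c_c = 626/2816 = 0.2223.
ω_d = ω_n√(1 − ζ²) = 11.93 × √(1 − 0.0494) = 11.63 rad/s.
T_d = 2π/ω_d = 0.5401 s.

0.540 s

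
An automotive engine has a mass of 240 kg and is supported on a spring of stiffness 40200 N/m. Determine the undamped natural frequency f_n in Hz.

ω_n = √(k/m) = √(40200/240) = √167.5 = 12.94 rad/s.
f_n = ω_n/(2π) = 12.94/6.283 = 2.060 Hz.

2.06 Hz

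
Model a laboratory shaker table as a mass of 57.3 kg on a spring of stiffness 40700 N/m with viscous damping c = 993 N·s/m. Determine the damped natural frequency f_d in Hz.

4.01 Hz

ω_n = √(k/m) = √(40700/57.3) = 26.65 rad/s.
Critical damping c_c = 2√(k·m) = 2√(40700 × 57.3) = 3054 N·s/m, so ζ = c/c_c = 993/3054 = 0.3251.
ω_d = ω_n√(1 − ζ²) = 26.65 × √(1 − 0.106) = 25.20 rad/s.
f_d = ω_d/(2π) = 4.011 Hz.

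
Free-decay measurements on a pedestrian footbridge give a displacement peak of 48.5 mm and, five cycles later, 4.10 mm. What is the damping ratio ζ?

Logarithmic decrement δ = (1/n)·ln(x₀/x_n) = (1/5)·ln(48.5/4.10) = (1/5)·ln(11.83) = 0.4941.
ζ = δ/√(4π² + δ²) = 0.4941/√(39.48 + 0.244) = 0.4941/6.303 = 0.07840.

0.0784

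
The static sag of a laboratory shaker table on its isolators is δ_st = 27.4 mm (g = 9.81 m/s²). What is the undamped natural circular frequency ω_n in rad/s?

18.9 rad/s

ω_n = √(g/δ_st) = √(9.81/0.0274) = √358.0 = 18.92 rad/s.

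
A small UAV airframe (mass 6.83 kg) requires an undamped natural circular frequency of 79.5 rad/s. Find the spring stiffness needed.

43200 N/m

k = m·ω_n² = 6.83 × 79.50² = 6.83 × 6320 = 43170 N/m.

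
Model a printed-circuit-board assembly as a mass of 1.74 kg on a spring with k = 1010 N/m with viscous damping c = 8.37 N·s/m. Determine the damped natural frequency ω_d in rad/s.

ω_n = √(k/m) = √(1010/1.74) = 24.09 rad/s.
Critical damping c_c = 2√(k·m) = 2√(1010 × 1.74) = 83.84 N·s/m, so ζ = c/c_c = 8.37/83.84 = 0.09983.
ω_d = ω_n√(1 − ζ²) = 24.09 × √(1 − 0.00997) = 23.97 rad/s.

24.0 rad/s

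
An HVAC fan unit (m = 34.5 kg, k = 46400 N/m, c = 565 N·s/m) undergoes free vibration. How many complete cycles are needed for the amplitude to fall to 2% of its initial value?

ζ = c/(2√(km)) = 565/(2√(46400 × 34.5)) = 565/2530 = 0.2233.
Logarithmic decrement δ = 2πζ/√(1 − ζ²) = 2π × 0.2233/√(1 − 0.0499) = 1.439.
x_n/x₀ = e^(−nδ) ≤ 0.02; take ln: n ≥ ln(1/0.02)/δ = 3.912/1.439 = 2.718.
So 3 complete cycles are required.

3 cycles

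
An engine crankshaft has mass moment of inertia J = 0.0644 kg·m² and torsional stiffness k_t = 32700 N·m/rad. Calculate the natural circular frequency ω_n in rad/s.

ω_n = √(k_t/J) = √(32700/0.0644) = √507800 = 712.6 rad/s.

713 rad/s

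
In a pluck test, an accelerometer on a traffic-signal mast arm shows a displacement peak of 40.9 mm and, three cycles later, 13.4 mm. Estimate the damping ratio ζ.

Logarithmic decrement δ = (1/n)·ln(x₀/x_n) = (1/3)·ln(40.9/13.4) = (1/3)·ln(3.052) = 0.3720.
ζ = δ/√(4π² + δ²) = 0.3720/√(39.48 + 0.138) = 0.3720/6.294 = 0.05910.

0.0591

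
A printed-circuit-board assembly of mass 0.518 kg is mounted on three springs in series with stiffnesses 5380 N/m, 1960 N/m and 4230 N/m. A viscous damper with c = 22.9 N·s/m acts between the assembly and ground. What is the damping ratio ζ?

Series springs: 1/k_eq = 1/5380 + 1/1960 + 1/4230 = 0.0009325, so k_eq = 1072 N/m.
ω_n = √(k_eq/m) = √(1072/0.518) = 45.50 rad/s.
Critical damping c_c = 2√(k_eq·m) = 2√(1072 × 0.518) = 47.14 N·s/m, so ζ = c/c_c = 22.9/47.14 = 0.4858.

0.486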